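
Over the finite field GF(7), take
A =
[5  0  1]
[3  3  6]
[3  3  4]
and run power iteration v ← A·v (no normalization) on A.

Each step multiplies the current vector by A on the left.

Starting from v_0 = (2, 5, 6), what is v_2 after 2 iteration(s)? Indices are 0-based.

v_2 = (6, 6, 0)

v_0 = (2, 5, 6).
v_1 = A·v_0 = (2, 1, 3).
v_2 = A·v_1 = (6, 6, 0).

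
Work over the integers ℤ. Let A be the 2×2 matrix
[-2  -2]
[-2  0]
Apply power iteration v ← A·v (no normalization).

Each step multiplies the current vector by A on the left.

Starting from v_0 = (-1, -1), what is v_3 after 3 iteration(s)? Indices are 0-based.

v_0 = (-1, -1).
v_1 = A·v_0 = (4, 2).
v_2 = A·v_1 = (-12, -8).
v_3 = A·v_2 = (40, 24).

v_3 = (40, 24)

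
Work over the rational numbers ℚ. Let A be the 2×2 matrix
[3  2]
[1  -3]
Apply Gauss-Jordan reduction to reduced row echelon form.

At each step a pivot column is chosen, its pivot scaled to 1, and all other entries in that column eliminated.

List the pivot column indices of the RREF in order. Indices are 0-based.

pivot columns: 0, 1

pivot(0,0)=3: scale R0 → (1, 2/3)
  clear (1,0): R1 −= (1)R0 → (0, -11/3)
pivot(1,1)=-11/3: scale R1 → (0, 1)
  clear (0,1): R0 −= (2/3)R1 → (1, 0)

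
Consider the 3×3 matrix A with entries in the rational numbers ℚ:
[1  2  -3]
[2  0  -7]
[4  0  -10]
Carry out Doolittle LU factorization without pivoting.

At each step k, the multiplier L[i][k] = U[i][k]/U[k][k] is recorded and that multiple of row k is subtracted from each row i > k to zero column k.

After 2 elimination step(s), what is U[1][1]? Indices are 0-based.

k=0: U[0][0]=1
  eliminate (1,0): mult=2, new row 1: (0, -4, -1); set L[1][0]=2
  eliminate (2,0): mult=4, new row 2: (0, -8, 2); set L[2][0]=4
k=1: U[1][1]=-4
  eliminate (2,1): mult=2, new row 2: (0, 0, 4); set L[2][1]=2

U[1][1] = -4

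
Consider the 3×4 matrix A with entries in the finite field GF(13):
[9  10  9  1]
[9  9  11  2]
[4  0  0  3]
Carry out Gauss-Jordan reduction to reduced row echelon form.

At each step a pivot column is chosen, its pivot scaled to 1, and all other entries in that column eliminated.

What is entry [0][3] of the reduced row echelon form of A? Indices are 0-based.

M[0][3] = 4

[1] R0 /= 9  ⇒  (1, 4, 1, 3)
     R1 -= 9·R0  ⇒  (0, 12, 2, 1)
     R2 -= 4·R0  ⇒  (0, 10, 9, 4)
[2] R1 /= 12  ⇒  (0, 1, 11, 12)
     R0 -= 4·R1  ⇒  (1, 0, 9, 7)
     R2 -= 10·R1  ⇒  (0, 0, 3, 1)
[3] R2 /= 3  ⇒  (0, 0, 1, 9)
     R0 -= 9·R2  ⇒  (1, 0, 0, 4)
     R1 -= 11·R2  ⇒  (0, 1, 0, 4)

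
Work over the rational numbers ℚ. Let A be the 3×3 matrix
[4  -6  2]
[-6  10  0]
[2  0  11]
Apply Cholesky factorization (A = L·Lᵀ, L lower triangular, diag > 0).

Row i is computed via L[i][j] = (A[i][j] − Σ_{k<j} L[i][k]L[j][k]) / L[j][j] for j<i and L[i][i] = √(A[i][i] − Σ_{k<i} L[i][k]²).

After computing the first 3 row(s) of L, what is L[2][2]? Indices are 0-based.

Step 1: L[0][0] = √(4) = 2.
  L[1][0] = (-6) / L[0][0] = -3.
Step 2: L[1][1] = √(1) = 1.
  L[2][0] = (2) / L[0][0] = 1.
  L[2][1] = (3) / L[1][1] = 3.
Step 3: L[2][2] = √(1) = 1.

L[2][2] = 1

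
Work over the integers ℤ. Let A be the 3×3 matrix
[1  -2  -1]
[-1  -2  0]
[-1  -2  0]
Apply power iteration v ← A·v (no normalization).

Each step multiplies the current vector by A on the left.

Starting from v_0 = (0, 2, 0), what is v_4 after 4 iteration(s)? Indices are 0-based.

v_4 = (68, 92, 92)

v_0 = (0, 2, 0).
v_1 = A·v_0 = (-4, -4, -4).
v_2 = A·v_1 = (8, 12, 12).
v_3 = A·v_2 = (-28, -32, -32).
v_4 = A·v_3 = (68, 92, 92).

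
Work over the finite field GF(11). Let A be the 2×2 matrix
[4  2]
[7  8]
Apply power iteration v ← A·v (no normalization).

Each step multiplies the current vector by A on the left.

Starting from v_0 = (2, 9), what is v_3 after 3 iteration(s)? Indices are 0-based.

v_0 = (2, 9).
v_1 = A·v_0 = (4, 9).
v_2 = A·v_1 = (1, 1).
v_3 = A·v_2 = (6, 4).

v_3 = (6, 4)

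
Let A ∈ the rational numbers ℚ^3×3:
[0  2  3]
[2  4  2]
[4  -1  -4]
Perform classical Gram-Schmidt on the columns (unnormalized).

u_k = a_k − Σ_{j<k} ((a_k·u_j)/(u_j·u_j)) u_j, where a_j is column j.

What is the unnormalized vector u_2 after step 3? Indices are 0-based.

u_2 = (99/101, -44/101, 22/101)

Step 1: u_0 = a_0 = (0, 2, 4).
Step 2: u_1 = a_1 − (1/5)·u_0 = (2, 18/5, -9/5).
Step 3: u_2 = a_2 − (-3/5)·u_0 − (102/101)·u_1 = (99/101, -44/101, 22/101).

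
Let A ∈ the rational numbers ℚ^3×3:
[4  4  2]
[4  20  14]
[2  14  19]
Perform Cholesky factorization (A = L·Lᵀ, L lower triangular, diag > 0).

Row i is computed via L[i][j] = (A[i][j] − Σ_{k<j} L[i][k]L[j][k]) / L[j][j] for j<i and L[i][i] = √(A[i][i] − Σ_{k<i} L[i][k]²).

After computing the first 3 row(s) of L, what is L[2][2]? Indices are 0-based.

Step 1: L[0][0] = √(4) = 2.
  L[1][0] = (4) / L[0][0] = 2.
Step 2: L[1][1] = √(16) = 4.
  L[2][0] = (2) / L[0][0] = 1.
  L[2][1] = (12) / L[1][1] = 3.
Step 3: L[2][2] = √(9) = 3.

L[2][2] = 3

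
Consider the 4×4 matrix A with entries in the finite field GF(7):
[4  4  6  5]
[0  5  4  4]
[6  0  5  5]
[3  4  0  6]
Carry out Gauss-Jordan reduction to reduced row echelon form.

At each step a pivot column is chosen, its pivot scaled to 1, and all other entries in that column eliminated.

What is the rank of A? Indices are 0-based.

rank = 4

step 1: normalize row 0 (÷4) = (1, 1, 5, 3)
  row 2: subtract 6×row0 = (0, 1, 3, 1)
  row 3: subtract 3×row0 = (0, 1, 6, 4)
step 2: normalize row 1 (÷5) = (0, 1, 5, 5)
  row 0: subtract 1×row1 = (1, 0, 0, 5)
  row 2: subtract 1×row1 = (0, 0, 5, 3)
  row 3: subtract 1×row1 = (0, 0, 1, 6)
step 3: normalize row 2 (÷5) = (0, 0, 1, 2)
  row 1: subtract 5×row2 = (0, 1, 0, 2)
  row 3: subtract 1×row2 = (0, 0, 0, 4)
step 4: normalize row 3 (÷4) = (0, 0, 0, 1)
  row 0: subtract 5×row3 = (1, 0, 0, 0)
  row 1: subtract 2×row3 = (0, 1, 0, 0)
  row 2: subtract 2×row3 = (0, 0, 1, 0)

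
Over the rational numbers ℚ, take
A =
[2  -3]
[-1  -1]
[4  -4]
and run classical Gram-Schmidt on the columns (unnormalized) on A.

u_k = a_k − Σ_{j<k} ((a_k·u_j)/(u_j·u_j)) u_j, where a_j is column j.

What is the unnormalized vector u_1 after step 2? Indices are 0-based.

u_1 = (-1, -2, 0)

Step 1: u_0 = a_0 = (2, -1, 4).
Step 2: u_1 = a_1 − (-1)·u_0 = (-1, -2, 0).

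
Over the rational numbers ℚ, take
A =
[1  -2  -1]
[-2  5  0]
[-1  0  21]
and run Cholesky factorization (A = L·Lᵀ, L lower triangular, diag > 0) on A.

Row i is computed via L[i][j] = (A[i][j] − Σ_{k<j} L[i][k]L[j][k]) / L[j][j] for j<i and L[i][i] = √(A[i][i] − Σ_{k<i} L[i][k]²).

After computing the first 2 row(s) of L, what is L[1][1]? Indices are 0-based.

Step 1: L[0][0] = √(1) = 1.
  L[1][0] = (-2) / L[0][0] = -2.
Step 2: L[1][1] = √(1) = 1.

L[1][1] = 1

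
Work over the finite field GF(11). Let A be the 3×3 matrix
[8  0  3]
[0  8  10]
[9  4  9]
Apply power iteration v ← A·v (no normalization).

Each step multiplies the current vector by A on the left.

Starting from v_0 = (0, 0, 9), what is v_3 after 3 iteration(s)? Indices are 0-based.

v_3 = (1, 7, 8)

v_0 = (0, 0, 9).
v_1 = A·v_0 = (5, 2, 4).
v_2 = A·v_1 = (8, 1, 1).
v_3 = A·v_2 = (1, 7, 8).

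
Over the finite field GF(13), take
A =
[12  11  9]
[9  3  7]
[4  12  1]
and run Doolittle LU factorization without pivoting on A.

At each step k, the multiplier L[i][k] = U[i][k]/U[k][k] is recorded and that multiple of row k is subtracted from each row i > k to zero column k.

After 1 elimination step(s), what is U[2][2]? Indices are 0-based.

Step 1: pivot at (0,0) is 12.
  row1 ← row1 − (4)·row0  ⇒  L[1][0]=4, U row1=(0, 11, 10)
  row2 ← row2 − (9)·row0  ⇒  L[2][0]=9, U row2=(0, 4, 11)

U[2][2] = 11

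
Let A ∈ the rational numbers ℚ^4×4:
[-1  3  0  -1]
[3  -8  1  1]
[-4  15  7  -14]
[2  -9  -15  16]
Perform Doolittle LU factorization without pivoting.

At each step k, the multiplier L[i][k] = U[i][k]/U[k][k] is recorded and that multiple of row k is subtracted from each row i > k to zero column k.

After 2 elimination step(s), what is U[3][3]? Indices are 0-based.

U[3][3] = 8

[col 0] pivot -1
  R1 -= -3*R0 → (0, 1, 1, -2)  (L[1][0] := -3)
  R2 -= 4*R0 → (0, 3, 7, -10)  (L[2][0] := 4)
  R3 -= -2*R0 → (0, -3, -15, 14)  (L[3][0] := -2)
[col 1] pivot 1
  R2 -= 3*R1 → (0, 0, 4, -4)  (L[2][1] := 3)
  R3 -= -3*R1 → (0, 0, -12, 8)  (L[3][1] := -3)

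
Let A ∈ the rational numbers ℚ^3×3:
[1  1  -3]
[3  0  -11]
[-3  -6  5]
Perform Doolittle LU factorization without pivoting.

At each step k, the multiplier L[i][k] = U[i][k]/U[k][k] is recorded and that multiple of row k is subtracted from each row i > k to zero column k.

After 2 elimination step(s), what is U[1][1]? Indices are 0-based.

Step 1: pivot at (0,0) is 1.
  row1 ← row1 − (3)·row0  ⇒  L[1][0]=3, U row1=(0, -3, -2)
  row2 ← row2 − (-3)·row0  ⇒  L[2][0]=-3, U row2=(0, -3, -4)
Step 2: pivot at (1,1) is -3.
  row2 ← row2 − (1)·row1  ⇒  L[2][1]=1, U row2=(0, 0, -2)

U[1][1] = -3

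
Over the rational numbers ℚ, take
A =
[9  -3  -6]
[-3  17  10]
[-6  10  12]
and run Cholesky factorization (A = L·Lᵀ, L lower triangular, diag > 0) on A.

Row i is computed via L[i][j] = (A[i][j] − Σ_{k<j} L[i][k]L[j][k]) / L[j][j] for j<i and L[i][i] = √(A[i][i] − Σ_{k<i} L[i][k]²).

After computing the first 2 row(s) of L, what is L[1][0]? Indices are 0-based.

L[1][0] = -1

Step 1: L[0][0] = √(9) = 3.
  L[1][0] = (-3) / L[0][0] = -1.
Step 2: L[1][1] = √(16) = 4.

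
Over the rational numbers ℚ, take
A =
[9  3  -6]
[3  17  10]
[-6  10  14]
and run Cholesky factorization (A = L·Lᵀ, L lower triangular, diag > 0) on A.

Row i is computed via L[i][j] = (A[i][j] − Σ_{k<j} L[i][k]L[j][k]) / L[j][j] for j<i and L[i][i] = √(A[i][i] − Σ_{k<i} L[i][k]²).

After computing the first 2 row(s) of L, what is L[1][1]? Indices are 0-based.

L[1][1] = 4

Step 1: L[0][0] = √(9) = 3.
  L[1][0] = (3) / L[0][0] = 1.
Step 2: L[1][1] = √(16) = 4.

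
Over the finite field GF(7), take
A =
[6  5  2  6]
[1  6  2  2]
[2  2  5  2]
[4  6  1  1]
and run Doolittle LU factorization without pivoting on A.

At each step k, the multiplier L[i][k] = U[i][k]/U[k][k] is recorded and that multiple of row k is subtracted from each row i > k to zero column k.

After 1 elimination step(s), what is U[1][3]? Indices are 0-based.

U[1][3] = 1

Step 1: pivot at (0,0) is 6.
  row1 ← row1 − (6)·row0  ⇒  L[1][0]=6, U row1=(0, 4, 4, 1)
  row2 ← row2 − (5)·row0  ⇒  L[2][0]=5, U row2=(0, 5, 2, 0)
  row3 ← row3 − (3)·row0  ⇒  L[3][0]=3, U row3=(0, 5, 2, 4)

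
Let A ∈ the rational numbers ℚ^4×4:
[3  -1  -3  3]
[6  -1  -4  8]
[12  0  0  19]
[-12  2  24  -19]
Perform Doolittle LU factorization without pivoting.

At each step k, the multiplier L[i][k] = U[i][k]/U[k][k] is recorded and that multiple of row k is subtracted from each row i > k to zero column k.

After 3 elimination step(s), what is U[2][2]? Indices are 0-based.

U[2][2] = 4

k=0: U[0][0]=3
  eliminate (1,0): mult=2, new row 1: (0, 1, 2, 2); set L[1][0]=2
  eliminate (2,0): mult=4, new row 2: (0, 4, 12, 7); set L[2][0]=4
  eliminate (3,0): mult=-4, new row 3: (0, -2, 12, -7); set L[3][0]=-4
k=1: U[1][1]=1
  eliminate (2,1): mult=4, new row 2: (0, 0, 4, -1); set L[2][1]=4
  eliminate (3,1): mult=-2, new row 3: (0, 0, 16, -3); set L[3][1]=-2
k=2: U[2][2]=4
  eliminate (3,2): mult=4, new row 3: (0, 0, 0, 1); set L[3][2]=4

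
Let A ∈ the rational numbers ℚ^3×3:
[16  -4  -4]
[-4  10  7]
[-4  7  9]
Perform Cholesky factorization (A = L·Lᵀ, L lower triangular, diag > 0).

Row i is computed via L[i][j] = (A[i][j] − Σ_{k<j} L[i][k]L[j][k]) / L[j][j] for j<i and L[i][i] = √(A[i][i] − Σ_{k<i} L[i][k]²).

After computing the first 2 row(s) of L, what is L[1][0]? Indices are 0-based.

L[1][0] = -1

Step 1: L[0][0] = √(16) = 4.
  L[1][0] = (-4) / L[0][0] = -1.
Step 2: L[1][1] = √(9) = 3.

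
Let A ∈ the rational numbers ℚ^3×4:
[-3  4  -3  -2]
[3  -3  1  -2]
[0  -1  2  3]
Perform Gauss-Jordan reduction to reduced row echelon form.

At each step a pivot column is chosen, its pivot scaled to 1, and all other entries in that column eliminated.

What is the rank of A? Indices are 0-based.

step 1: normalize row 0 (÷-3) = (1, -4/3, 1, 2/3)
  row 1: subtract 3×row0 = (0, 1, -2, -4)
step 2: normalize row 1 (÷1) = (0, 1, -2, -4)
  row 0: subtract -4/3×row1 = (1, 0, -5/3, -14/3)
  row 2: subtract -1×row1 = (0, 0, 0, -1)
skip col 2 (zero from row 2)
step 3: normalize row 2 (÷-1) = (0, 0, 0, 1)
  row 0: subtract -14/3×row2 = (1, 0, -5/3, 0)
  row 1: subtract -4×row2 = (0, 1, -2, 0)

rank = 3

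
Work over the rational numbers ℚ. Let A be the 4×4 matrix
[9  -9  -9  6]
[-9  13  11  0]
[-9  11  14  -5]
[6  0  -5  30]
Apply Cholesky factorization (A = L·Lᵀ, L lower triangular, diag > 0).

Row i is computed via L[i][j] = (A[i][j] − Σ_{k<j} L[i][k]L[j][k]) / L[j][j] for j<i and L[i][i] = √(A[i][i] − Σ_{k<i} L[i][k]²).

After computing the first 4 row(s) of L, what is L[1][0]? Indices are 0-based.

Step 1: L[0][0] = √(9) = 3.
  L[1][0] = (-9) / L[0][0] = -3.
Step 2: L[1][1] = √(4) = 2.
  L[2][0] = (-9) / L[0][0] = -3.
  L[2][1] = (2) / L[1][1] = 1.
Step 3: L[2][2] = √(4) = 2.
  L[3][0] = (6) / L[0][0] = 2.
  L[3][1] = (6) / L[1][1] = 3.
  L[3][2] = (-2) / L[2][2] = -1.
Step 4: L[3][3] = √(16) = 4.

L[1][0] = -3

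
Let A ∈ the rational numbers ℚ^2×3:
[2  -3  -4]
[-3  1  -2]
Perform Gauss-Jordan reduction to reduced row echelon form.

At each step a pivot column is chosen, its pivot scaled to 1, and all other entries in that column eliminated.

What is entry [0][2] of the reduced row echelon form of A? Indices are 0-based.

[1] R0 /= 2  ⇒  (1, -3/2, -2)
     R1 -= -3·R0  ⇒  (0, -7/2, -8)
[2] R1 /= -7/2  ⇒  (0, 1, 16/7)
     R0 -= -3/2·R1  ⇒  (1, 0, 10/7)

M[0][2] = 10/7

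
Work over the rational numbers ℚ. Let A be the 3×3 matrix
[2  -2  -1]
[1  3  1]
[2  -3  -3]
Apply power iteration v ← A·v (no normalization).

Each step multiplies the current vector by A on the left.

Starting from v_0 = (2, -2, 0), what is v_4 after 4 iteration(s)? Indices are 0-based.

v_4 = (-40, 124, -102)

v_0 = (2, -2, 0).
v_1 = A·v_0 = (8, -4, 10).
v_2 = A·v_1 = (14, 6, -2).
v_3 = A·v_2 = (18, 30, 16).
v_4 = A·v_3 = (-40, 124, -102).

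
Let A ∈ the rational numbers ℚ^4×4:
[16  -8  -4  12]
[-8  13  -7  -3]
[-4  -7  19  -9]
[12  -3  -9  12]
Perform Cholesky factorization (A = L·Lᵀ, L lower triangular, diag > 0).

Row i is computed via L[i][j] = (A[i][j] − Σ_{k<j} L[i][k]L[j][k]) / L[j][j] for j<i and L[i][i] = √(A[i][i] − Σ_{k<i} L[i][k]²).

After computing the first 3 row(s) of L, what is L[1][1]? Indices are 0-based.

L[1][1] = 3

Step 1: L[0][0] = √(16) = 4.
  L[1][0] = (-8) / L[0][0] = -2.
Step 2: L[1][1] = √(9) = 3.
  L[2][0] = (-4) / L[0][0] = -1.
  L[2][1] = (-9) / L[1][1] = -3.
Step 3: L[2][2] = √(9) = 3.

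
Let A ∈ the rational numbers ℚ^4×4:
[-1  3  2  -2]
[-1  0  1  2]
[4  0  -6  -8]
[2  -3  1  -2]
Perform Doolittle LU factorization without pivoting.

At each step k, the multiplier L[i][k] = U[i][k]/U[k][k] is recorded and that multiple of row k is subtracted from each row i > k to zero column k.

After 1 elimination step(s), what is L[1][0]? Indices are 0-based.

[col 0] pivot -1
  R1 -= 1*R0 → (0, -3, -1, 4)  (L[1][0] := 1)
  R2 -= -4*R0 → (0, 12, 2, -16)  (L[2][0] := -4)
  R3 -= -2*R0 → (0, 3, 5, -6)  (L[3][0] := -2)

L[1][0] = 1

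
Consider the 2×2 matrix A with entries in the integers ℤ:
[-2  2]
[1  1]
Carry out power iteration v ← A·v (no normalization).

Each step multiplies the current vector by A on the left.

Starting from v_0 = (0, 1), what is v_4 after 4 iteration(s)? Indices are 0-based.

v_0 = (0, 1).
v_1 = A·v_0 = (2, 1).
v_2 = A·v_1 = (-2, 3).
v_3 = A·v_2 = (10, 1).
v_4 = A·v_3 = (-18, 11).

v_4 = (-18, 11)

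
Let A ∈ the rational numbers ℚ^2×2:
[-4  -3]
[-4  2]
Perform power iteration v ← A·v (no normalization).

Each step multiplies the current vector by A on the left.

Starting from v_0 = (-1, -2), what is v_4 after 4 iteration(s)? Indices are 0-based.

v_0 = (-1, -2).
v_1 = A·v_0 = (10, 0).
v_2 = A·v_1 = (-40, -40).
v_3 = A·v_2 = (280, 80).
v_4 = A·v_3 = (-1360, -960).

v_4 = (-1360, -960)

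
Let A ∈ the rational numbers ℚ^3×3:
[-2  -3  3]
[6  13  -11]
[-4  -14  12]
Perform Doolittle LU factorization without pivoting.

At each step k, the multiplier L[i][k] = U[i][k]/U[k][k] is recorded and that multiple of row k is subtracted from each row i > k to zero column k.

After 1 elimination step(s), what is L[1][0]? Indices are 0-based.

L[1][0] = -3

[col 0] pivot -2
  R1 -= -3*R0 → (0, 4, -2)  (L[1][0] := -3)
  R2 -= 2*R0 → (0, -8, 6)  (L[2][0] := 2)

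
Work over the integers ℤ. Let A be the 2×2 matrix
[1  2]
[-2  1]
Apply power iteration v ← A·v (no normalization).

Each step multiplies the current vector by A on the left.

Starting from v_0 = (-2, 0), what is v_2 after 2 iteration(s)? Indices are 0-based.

v_2 = (6, 8)

v_0 = (-2, 0).
v_1 = A·v_0 = (-2, 4).
v_2 = A·v_1 = (6, 8).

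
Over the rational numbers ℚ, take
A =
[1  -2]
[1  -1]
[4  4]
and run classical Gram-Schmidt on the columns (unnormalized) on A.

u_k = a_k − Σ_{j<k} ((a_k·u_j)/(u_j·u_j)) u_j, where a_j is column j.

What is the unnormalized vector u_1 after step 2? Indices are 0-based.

Step 1: u_0 = a_0 = (1, 1, 4).
Step 2: u_1 = a_1 − (13/18)·u_0 = (-49/18, -31/18, 10/9).

u_1 = (-49/18, -31/18, 10/9)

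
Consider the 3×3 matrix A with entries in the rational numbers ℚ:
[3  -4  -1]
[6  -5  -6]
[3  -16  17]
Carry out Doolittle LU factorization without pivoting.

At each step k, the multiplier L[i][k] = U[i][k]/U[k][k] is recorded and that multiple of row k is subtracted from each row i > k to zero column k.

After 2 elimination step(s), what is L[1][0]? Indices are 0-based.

L[1][0] = 2

k=0: U[0][0]=3
  eliminate (1,0): mult=2, new row 1: (0, 3, -4); set L[1][0]=2
  eliminate (2,0): mult=1, new row 2: (0, -12, 18); set L[2][0]=1
k=1: U[1][1]=3
  eliminate (2,1): mult=-4, new row 2: (0, 0, 2); set L[2][1]=-4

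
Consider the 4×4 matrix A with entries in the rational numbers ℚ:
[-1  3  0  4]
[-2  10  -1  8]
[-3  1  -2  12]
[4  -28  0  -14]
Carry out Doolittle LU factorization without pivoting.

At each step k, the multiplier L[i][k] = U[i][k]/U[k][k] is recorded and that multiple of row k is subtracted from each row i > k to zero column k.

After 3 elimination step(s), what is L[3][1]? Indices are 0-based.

L[3][1] = -4

[col 0] pivot -1
  R1 -= 2*R0 → (0, 4, -1, 0)  (L[1][0] := 2)
  R2 -= 3*R0 → (0, -8, -2, 0)  (L[2][0] := 3)
  R3 -= -4*R0 → (0, -16, 0, 2)  (L[3][0] := -4)
[col 1] pivot 4
  R2 -= -2*R1 → (0, 0, -4, 0)  (L[2][1] := -2)
  R3 -= -4*R1 → (0, 0, -4, 2)  (L[3][1] := -4)
[col 2] pivot -4
  R3 -= 1*R2 → (0, 0, 0, 2)  (L[3][2] := 1)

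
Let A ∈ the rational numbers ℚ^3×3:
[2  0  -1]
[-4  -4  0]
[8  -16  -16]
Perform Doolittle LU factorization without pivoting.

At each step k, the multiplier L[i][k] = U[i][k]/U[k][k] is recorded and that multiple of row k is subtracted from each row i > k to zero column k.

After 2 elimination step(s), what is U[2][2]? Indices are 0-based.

Step 1: pivot at (0,0) is 2.
  row1 ← row1 − (-2)·row0  ⇒  L[1][0]=-2, U row1=(0, -4, -2)
  row2 ← row2 − (4)·row0  ⇒  L[2][0]=4, U row2=(0, -16, -12)
Step 2: pivot at (1,1) is -4.
  row2 ← row2 − (4)·row1  ⇒  L[2][1]=4, U row2=(0, 0, -4)

U[2][2] = -4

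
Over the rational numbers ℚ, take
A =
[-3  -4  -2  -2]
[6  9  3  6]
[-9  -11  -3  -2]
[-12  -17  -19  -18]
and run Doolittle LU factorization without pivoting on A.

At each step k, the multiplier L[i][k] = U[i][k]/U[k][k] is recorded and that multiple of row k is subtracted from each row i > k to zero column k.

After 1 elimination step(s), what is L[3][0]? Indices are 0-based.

Step 1: pivot at (0,0) is -3.
  row1 ← row1 − (-2)·row0  ⇒  L[1][0]=-2, U row1=(0, 1, -1, 2)
  row2 ← row2 − (3)·row0  ⇒  L[2][0]=3, U row2=(0, 1, 3, 4)
  row3 ← row3 − (4)·row0  ⇒  L[3][0]=4, U row3=(0, -1, -11, -10)

L[3][0] = 4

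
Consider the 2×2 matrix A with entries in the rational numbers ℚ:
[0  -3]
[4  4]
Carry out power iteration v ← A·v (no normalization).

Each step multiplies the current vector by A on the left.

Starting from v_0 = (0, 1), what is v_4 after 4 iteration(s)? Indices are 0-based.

v_4 = (96, -176)

v_0 = (0, 1).
v_1 = A·v_0 = (-3, 4).
v_2 = A·v_1 = (-12, 4).
v_3 = A·v_2 = (-12, -32).
v_4 = A·v_3 = (96, -176).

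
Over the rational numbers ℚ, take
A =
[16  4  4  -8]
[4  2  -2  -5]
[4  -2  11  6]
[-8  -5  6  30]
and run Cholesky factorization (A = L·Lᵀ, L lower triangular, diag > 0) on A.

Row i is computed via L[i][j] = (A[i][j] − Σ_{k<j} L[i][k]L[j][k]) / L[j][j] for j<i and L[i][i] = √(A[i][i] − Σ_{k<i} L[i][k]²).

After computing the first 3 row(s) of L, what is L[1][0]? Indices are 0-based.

Step 1: L[0][0] = √(16) = 4.
  L[1][0] = (4) / L[0][0] = 1.
Step 2: L[1][1] = √(1) = 1.
  L[2][0] = (4) / L[0][0] = 1.
  L[2][1] = (-3) / L[1][1] = -3.
Step 3: L[2][2] = √(1) = 1.

L[1][0] = 1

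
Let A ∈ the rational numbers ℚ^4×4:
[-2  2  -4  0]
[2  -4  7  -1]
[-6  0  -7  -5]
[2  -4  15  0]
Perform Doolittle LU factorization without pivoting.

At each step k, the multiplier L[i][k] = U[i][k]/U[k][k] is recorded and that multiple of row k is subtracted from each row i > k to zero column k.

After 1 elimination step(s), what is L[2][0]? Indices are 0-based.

k=0: U[0][0]=-2
  eliminate (1,0): mult=-1, new row 1: (0, -2, 3, -1); set L[1][0]=-1
  eliminate (2,0): mult=3, new row 2: (0, -6, 5, -5); set L[2][0]=3
  eliminate (3,0): mult=-1, new row 3: (0, -2, 11, 0); set L[3][0]=-1

L[2][0] = 3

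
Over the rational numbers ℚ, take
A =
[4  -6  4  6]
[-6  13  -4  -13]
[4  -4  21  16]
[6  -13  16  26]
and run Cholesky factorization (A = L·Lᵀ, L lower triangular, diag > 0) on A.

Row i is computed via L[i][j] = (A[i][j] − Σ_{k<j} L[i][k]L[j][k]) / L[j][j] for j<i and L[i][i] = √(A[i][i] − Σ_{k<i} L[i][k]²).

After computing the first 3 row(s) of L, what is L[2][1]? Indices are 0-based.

L[2][1] = 1

Step 1: L[0][0] = √(4) = 2.
  L[1][0] = (-6) / L[0][0] = -3.
Step 2: L[1][1] = √(4) = 2.
  L[2][0] = (4) / L[0][0] = 2.
  L[2][1] = (2) / L[1][1] = 1.
Step 3: L[2][2] = √(16) = 4.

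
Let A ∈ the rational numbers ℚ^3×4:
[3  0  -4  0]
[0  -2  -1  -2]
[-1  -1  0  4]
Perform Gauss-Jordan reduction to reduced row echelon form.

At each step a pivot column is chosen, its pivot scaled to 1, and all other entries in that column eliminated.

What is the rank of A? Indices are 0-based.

rank = 3

step 1: normalize row 0 (÷3) = (1, 0, -4/3, 0)
  row 2: subtract -1×row0 = (0, -1, -4/3, 4)
step 2: normalize row 1 (÷-2) = (0, 1, 1/2, 1)
  row 2: subtract -1×row1 = (0, 0, -5/6, 5)
step 3: normalize row 2 (÷-5/6) = (0, 0, 1, -6)
  row 0: subtract -4/3×row2 = (1, 0, 0, -8)
  row 1: subtract 1/2×row2 = (0, 1, 0, 4)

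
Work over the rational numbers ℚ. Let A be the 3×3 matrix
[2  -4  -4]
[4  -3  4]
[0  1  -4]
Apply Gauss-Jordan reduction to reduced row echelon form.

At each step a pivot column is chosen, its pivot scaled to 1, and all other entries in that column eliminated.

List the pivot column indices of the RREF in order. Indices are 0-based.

step 1: normalize row 0 (÷2) = (1, -2, -2)
  row 1: subtract 4×row0 = (0, 5, 12)
step 2: normalize row 1 (÷5) = (0, 1, 12/5)
  row 0: subtract -2×row1 = (1, 0, 14/5)
  row 2: subtract 1×row1 = (0, 0, -32/5)
step 3: normalize row 2 (÷-32/5) = (0, 0, 1)
  row 0: subtract 14/5×row2 = (1, 0, 0)
  row 1: subtract 12/5×row2 = (0, 1, 0)

pivot columns: 0, 1, 2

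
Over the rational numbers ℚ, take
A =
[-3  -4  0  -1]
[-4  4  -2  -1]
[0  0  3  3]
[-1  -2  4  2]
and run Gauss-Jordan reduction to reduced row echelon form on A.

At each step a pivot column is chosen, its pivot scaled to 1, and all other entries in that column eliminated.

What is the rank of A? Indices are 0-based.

[1] R0 /= -3  ⇒  (1, 4/3, 0, 1/3)
     R1 -= -4·R0  ⇒  (0, 28/3, -2, 1/3)
     R3 -= -1·R0  ⇒  (0, -2/3, 4, 7/3)
[2] R1 /= 28/3  ⇒  (0, 1, -3/14, 1/28)
     R0 -= 4/3·R1  ⇒  (1, 0, 2/7, 2/7)
     R3 -= -2/3·R1  ⇒  (0, 0, 27/7, 33/14)
[3] R2 /= 3  ⇒  (0, 0, 1, 1)
     R0 -= 2/7·R2  ⇒  (1, 0, 0, 0)
     R1 -= -3/14·R2  ⇒  (0, 1, 0, 1/4)
     R3 -= 27/7·R2  ⇒  (0, 0, 0, -3/2)
[4] R3 /= -3/2  ⇒  (0, 0, 0, 1)
     R1 -= 1/4·R3  ⇒  (0, 1, 0, 0)
     R2 -= 1·R3  ⇒  (0, 0, 1, 0)

rank = 4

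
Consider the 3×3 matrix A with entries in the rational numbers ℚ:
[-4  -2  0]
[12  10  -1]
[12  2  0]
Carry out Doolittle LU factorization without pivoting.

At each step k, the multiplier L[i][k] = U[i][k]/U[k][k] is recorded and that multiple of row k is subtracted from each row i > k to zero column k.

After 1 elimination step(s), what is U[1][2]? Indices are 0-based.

U[1][2] = -1

[col 0] pivot -4
  R1 -= -3*R0 → (0, 4, -1)  (L[1][0] := -3)
  R2 -= -3*R0 → (0, -4, 0)  (L[2][0] := -3)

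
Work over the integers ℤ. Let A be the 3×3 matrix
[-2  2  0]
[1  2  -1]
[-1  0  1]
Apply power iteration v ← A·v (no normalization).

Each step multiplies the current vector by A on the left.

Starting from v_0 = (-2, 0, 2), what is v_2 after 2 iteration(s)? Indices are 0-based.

v_0 = (-2, 0, 2).
v_1 = A·v_0 = (4, -4, 4).
v_2 = A·v_1 = (-16, -8, 0).

v_2 = (-16, -8, 0)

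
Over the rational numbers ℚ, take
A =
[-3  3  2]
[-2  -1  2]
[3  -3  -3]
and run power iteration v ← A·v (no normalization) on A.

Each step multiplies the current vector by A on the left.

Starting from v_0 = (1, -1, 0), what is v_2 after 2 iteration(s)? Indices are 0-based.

v_2 = (27, 25, -33)

v_0 = (1, -1, 0).
v_1 = A·v_0 = (-6, -1, 6).
v_2 = A·v_1 = (27, 25, -33).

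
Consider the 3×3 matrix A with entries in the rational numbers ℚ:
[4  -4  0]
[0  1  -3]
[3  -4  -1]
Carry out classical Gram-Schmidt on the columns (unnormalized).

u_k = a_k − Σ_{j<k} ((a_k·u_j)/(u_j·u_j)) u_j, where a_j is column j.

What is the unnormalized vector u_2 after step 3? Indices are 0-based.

Step 1: u_0 = a_0 = (4, 0, 3).
Step 2: u_1 = a_1 − (-28/25)·u_0 = (12/25, 1, -16/25).
Step 3: u_2 = a_2 − (-3/25)·u_0 − (-59/41)·u_1 = (48/41, -64/41, -64/41).

u_2 = (48/41, -64/41, -64/41)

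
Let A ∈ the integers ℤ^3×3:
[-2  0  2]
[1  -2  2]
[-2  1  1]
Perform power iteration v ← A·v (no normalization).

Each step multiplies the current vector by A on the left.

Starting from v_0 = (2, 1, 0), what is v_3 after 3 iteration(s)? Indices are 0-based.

v_3 = (6, 32, -9)

v_0 = (2, 1, 0).
v_1 = A·v_0 = (-4, 0, -3).
v_2 = A·v_1 = (2, -10, 5).
v_3 = A·v_2 = (6, 32, -9).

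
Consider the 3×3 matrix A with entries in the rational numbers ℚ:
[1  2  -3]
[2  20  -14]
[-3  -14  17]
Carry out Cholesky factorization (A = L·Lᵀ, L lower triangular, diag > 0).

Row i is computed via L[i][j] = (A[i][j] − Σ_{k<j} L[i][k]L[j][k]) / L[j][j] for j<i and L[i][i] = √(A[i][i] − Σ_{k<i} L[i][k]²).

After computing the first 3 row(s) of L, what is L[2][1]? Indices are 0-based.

Step 1: L[0][0] = √(1) = 1.
  L[1][0] = (2) / L[0][0] = 2.
Step 2: L[1][1] = √(16) = 4.
  L[2][0] = (-3) / L[0][0] = -3.
  L[2][1] = (-8) / L[1][1] = -2.
Step 3: L[2][2] = √(4) = 2.

L[2][1] = -2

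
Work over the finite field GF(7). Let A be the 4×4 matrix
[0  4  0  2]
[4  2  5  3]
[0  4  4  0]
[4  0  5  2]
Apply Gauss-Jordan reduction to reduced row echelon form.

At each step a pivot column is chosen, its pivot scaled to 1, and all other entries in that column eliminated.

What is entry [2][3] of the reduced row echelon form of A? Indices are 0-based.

M[2][3] = 3

step 1: exchange rows 0,1
step 1: normalize row 0 (÷4) = (1, 4, 3, 6)
  row 3: subtract 4×row0 = (0, 5, 0, 6)
step 2: normalize row 1 (÷4) = (0, 1, 0, 4)
  row 0: subtract 4×row1 = (1, 0, 3, 4)
  row 2: subtract 4×row1 = (0, 0, 4, 5)
  row 3: subtract 5×row1 = (0, 0, 0, 0)
step 3: normalize row 2 (÷4) = (0, 0, 1, 3)
  row 0: subtract 3×row2 = (1, 0, 0, 2)
skip col 3 (zero from row 3)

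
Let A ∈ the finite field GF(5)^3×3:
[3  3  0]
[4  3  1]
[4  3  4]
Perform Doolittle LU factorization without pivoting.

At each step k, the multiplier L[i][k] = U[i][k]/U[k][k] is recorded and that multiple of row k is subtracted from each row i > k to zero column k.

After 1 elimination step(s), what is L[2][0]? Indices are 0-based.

[col 0] pivot 3
  R1 -= 3*R0 → (0, 4, 1)  (L[1][0] := 3)
  R2 -= 3*R0 → (0, 4, 4)  (L[2][0] := 3)

L[2][0] = 3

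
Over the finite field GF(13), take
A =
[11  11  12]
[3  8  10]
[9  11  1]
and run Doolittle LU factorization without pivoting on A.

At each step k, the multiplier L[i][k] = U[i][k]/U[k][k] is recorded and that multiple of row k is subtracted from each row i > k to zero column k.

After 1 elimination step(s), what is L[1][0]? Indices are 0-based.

L[1][0] = 5

[col 0] pivot 11
  R1 -= 5*R0 → (0, 5, 2)  (L[1][0] := 5)
  R2 -= 2*R0 → (0, 2, 3)  (L[2][0] := 2)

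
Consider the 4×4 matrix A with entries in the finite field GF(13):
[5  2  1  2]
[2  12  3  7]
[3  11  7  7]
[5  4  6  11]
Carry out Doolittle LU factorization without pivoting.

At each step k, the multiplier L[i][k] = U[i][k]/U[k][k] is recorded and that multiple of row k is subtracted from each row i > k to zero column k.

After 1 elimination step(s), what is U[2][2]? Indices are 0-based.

k=0: U[0][0]=5
  eliminate (1,0): mult=3, new row 1: (0, 6, 0, 1); set L[1][0]=3
  eliminate (2,0): mult=11, new row 2: (0, 2, 9, 11); set L[2][0]=11
  eliminate (3,0): mult=1, new row 3: (0, 2, 5, 9); set L[3][0]=1

U[2][2] = 9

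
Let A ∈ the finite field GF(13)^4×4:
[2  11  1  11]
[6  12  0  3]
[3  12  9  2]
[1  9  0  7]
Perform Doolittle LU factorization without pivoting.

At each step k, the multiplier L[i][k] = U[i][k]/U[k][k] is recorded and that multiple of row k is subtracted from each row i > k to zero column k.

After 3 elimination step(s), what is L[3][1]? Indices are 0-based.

L[3][1] = 2

k=0: U[0][0]=2
  eliminate (1,0): mult=3, new row 1: (0, 5, 10, 9); set L[1][0]=3
  eliminate (2,0): mult=8, new row 2: (0, 2, 1, 5); set L[2][0]=8
  eliminate (3,0): mult=7, new row 3: (0, 10, 6, 8); set L[3][0]=7
k=1: U[1][1]=5
  eliminate (2,1): mult=3, new row 2: (0, 0, 10, 4); set L[2][1]=3
  eliminate (3,1): mult=2, new row 3: (0, 0, 12, 3); set L[3][1]=2
k=2: U[2][2]=10
  eliminate (3,2): mult=9, new row 3: (0, 0, 0, 6); set L[3][2]=9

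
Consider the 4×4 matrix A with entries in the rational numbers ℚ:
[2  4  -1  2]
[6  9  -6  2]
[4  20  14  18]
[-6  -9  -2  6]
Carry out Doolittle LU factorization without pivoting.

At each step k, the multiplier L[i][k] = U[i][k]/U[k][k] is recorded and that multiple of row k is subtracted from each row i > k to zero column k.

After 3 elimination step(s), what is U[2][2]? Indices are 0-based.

Step 1: pivot at (0,0) is 2.
  row1 ← row1 − (3)·row0  ⇒  L[1][0]=3, U row1=(0, -3, -3, -4)
  row2 ← row2 − (2)·row0  ⇒  L[2][0]=2, U row2=(0, 12, 16, 14)
  row3 ← row3 − (-3)·row0  ⇒  L[3][0]=-3, U row3=(0, 3, -5, 12)
Step 2: pivot at (1,1) is -3.
  row2 ← row2 − (-4)·row1  ⇒  L[2][1]=-4, U row2=(0, 0, 4, -2)
  row3 ← row3 − (-1)·row1  ⇒  L[3][1]=-1, U row3=(0, 0, -8, 8)
Step 3: pivot at (2,2) is 4.
  row3 ← row3 − (-2)·row2  ⇒  L[3][2]=-2, U row3=(0, 0, 0, 4)

U[2][2] = 4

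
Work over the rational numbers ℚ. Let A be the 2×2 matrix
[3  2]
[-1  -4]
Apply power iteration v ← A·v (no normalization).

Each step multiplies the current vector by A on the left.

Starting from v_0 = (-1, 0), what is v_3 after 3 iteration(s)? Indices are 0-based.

v_3 = (-23, 11)

v_0 = (-1, 0).
v_1 = A·v_0 = (-3, 1).
v_2 = A·v_1 = (-7, -1).
v_3 = A·v_2 = (-23, 11).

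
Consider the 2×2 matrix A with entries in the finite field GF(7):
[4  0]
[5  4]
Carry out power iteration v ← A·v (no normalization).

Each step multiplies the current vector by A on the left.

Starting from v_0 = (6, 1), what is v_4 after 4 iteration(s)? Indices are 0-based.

v_4 = (3, 5)

v_0 = (6, 1).
v_1 = A·v_0 = (3, 6).
v_2 = A·v_1 = (5, 4).
v_3 = A·v_2 = (6, 6).
v_4 = A·v_3 = (3, 5).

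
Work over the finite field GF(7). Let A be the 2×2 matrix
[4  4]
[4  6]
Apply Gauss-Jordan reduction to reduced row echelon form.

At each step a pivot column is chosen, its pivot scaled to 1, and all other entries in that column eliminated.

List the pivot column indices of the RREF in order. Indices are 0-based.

pivot columns: 0, 1

[1] R0 /= 4  ⇒  (1, 1)
     R1 -= 4·R0  ⇒  (0, 2)
[2] R1 /= 2  ⇒  (0, 1)
     R0 -= 1·R1  ⇒  (1, 0)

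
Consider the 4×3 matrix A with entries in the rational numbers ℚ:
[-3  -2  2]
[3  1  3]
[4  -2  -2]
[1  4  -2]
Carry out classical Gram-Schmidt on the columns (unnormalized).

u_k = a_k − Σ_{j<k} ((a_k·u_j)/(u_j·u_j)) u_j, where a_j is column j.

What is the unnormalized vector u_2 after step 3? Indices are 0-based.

Step 1: u_0 = a_0 = (-3, 3, 4, 1).
Step 2: u_1 = a_1 − (1/7)·u_0 = (-11/7, 4/7, -18/7, 27/7).
Step 3: u_2 = a_2 − (-1/5)·u_0 − (-14/85)·u_1 = (97/85, 314/85, -138/85, -99/85).

u_2 = (97/85, 314/85, -138/85, -99/85)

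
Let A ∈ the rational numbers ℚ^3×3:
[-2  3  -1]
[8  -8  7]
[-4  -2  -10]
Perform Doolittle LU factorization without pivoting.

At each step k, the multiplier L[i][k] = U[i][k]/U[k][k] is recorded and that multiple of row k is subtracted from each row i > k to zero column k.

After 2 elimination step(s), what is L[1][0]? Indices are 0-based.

L[1][0] = -4

k=0: U[0][0]=-2
  eliminate (1,0): mult=-4, new row 1: (0, 4, 3); set L[1][0]=-4
  eliminate (2,0): mult=2, new row 2: (0, -8, -8); set L[2][0]=2
k=1: U[1][1]=4
  eliminate (2,1): mult=-2, new row 2: (0, 0, -2); set L[2][1]=-2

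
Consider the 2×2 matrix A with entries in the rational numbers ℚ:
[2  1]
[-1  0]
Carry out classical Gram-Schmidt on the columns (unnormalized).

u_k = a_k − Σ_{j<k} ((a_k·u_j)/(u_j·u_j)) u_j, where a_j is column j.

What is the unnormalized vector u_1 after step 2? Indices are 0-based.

u_1 = (1/5, 2/5)

Step 1: u_0 = a_0 = (2, -1).
Step 2: u_1 = a_1 − (2/5)·u_0 = (1/5, 2/5).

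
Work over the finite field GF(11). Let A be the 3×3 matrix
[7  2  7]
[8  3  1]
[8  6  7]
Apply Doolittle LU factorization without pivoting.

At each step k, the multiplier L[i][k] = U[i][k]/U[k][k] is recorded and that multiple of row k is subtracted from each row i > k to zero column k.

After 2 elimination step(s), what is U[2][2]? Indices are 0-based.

k=0: U[0][0]=7
  eliminate (1,0): mult=9, new row 1: (0, 7, 4); set L[1][0]=9
  eliminate (2,0): mult=9, new row 2: (0, 10, 10); set L[2][0]=9
k=1: U[1][1]=7
  eliminate (2,1): mult=3, new row 2: (0, 0, 9); set L[2][1]=3

U[2][2] = 9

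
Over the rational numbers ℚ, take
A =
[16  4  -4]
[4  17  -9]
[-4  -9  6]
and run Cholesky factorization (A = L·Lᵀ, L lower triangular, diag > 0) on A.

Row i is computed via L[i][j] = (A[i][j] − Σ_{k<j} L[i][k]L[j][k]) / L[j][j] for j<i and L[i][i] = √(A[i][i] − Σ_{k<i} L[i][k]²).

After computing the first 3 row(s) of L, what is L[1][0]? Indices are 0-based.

L[1][0] = 1

Step 1: L[0][0] = √(16) = 4.
  L[1][0] = (4) / L[0][0] = 1.
Step 2: L[1][1] = √(16) = 4.
  L[2][0] = (-4) / L[0][0] = -1.
  L[2][1] = (-8) / L[1][1] = -2.
Step 3: L[2][2] = √(1) = 1.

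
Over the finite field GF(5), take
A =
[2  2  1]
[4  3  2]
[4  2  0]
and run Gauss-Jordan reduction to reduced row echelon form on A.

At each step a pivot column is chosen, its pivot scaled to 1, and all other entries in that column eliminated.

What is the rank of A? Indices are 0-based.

rank = 3

[1] R0 /= 2  ⇒  (1, 1, 3)
     R1 -= 4·R0  ⇒  (0, 4, 0)
     R2 -= 4·R0  ⇒  (0, 3, 3)
[2] R1 /= 4  ⇒  (0, 1, 0)
     R0 -= 1·R1  ⇒  (1, 0, 3)
     R2 -= 3·R1  ⇒  (0, 0, 3)
[3] R2 /= 3  ⇒  (0, 0, 1)
     R0 -= 3·R2  ⇒  (1, 0, 0)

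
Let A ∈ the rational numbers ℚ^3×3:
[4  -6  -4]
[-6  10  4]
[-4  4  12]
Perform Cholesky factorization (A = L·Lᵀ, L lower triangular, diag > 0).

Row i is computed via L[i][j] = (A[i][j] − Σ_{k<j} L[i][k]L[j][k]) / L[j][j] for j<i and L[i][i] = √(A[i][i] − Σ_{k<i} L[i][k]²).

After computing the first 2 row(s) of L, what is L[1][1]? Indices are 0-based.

Step 1: L[0][0] = √(4) = 2.
  L[1][0] = (-6) / L[0][0] = -3.
Step 2: L[1][1] = √(1) = 1.

L[1][1] = 1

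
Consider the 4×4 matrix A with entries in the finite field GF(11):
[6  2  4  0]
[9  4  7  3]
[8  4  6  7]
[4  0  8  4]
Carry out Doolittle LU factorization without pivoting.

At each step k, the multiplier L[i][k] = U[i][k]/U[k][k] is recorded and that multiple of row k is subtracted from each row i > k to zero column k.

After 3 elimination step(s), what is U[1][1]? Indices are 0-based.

[col 0] pivot 6
  R1 -= 7*R0 → (0, 1, 1, 3)  (L[1][0] := 7)
  R2 -= 5*R0 → (0, 5, 8, 7)  (L[2][0] := 5)
  R3 -= 8*R0 → (0, 6, 9, 4)  (L[3][0] := 8)
[col 1] pivot 1
  R2 -= 5*R1 → (0, 0, 3, 3)  (L[2][1] := 5)
  R3 -= 6*R1 → (0, 0, 3, 8)  (L[3][1] := 6)
[col 2] pivot 3
  R3 -= 1*R2 → (0, 0, 0, 5)  (L[3][2] := 1)

U[1][1] = 1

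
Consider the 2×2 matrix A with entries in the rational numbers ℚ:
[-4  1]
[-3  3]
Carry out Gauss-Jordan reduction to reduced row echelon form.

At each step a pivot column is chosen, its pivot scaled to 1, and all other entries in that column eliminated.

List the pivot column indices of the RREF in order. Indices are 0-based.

pivot columns: 0, 1

[1] R0 /= -4  ⇒  (1, -1/4)
     R1 -= -3·R0  ⇒  (0, 9/4)
[2] R1 /= 9/4  ⇒  (0, 1)
     R0 -= -1/4·R1  ⇒  (1, 0)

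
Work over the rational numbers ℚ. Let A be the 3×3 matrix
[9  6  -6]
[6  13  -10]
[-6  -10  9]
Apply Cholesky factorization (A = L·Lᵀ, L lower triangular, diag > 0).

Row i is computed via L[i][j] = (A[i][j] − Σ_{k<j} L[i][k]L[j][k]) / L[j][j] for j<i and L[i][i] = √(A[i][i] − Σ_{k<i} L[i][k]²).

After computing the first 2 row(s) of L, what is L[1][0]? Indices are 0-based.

Step 1: L[0][0] = √(9) = 3.
  L[1][0] = (6) / L[0][0] = 2.
Step 2: L[1][1] = √(9) = 3.

L[1][0] = 2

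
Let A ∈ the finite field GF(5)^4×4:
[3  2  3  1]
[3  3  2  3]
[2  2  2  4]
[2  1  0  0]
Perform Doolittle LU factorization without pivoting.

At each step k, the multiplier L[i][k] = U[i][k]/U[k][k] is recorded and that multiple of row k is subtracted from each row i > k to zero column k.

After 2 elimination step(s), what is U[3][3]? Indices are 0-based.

U[3][3] = 0

[col 0] pivot 3
  R1 -= 1*R0 → (0, 1, 4, 2)  (L[1][0] := 1)
  R2 -= 4*R0 → (0, 4, 0, 0)  (L[2][0] := 4)
  R3 -= 4*R0 → (0, 3, 3, 1)  (L[3][0] := 4)
[col 1] pivot 1
  R2 -= 4*R1 → (0, 0, 4, 2)  (L[2][1] := 4)
  R3 -= 3*R1 → (0, 0, 1, 0)  (L[3][1] := 3)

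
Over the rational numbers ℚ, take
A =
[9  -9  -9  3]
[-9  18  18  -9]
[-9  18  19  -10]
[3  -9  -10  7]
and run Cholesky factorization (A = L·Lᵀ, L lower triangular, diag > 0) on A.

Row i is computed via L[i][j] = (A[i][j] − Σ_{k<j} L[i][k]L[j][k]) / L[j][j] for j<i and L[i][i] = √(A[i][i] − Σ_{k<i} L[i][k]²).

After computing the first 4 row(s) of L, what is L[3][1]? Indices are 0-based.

Step 1: L[0][0] = √(9) = 3.
  L[1][0] = (-9) / L[0][0] = -3.
Step 2: L[1][1] = √(9) = 3.
  L[2][0] = (-9) / L[0][0] = -3.
  L[2][1] = (9) / L[1][1] = 3.
Step 3: L[2][2] = √(1) = 1.
  L[3][0] = (3) / L[0][0] = 1.
  L[3][1] = (-6) / L[1][1] = -2.
  L[3][2] = (-1) / L[2][2] = -1.
Step 4: L[3][3] = √(1) = 1.

L[3][1] = -2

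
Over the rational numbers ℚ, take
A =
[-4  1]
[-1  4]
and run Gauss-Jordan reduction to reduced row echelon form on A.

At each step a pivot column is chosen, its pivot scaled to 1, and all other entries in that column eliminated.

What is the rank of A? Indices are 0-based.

rank = 2

step 1: normalize row 0 (÷-4) = (1, -1/4)
  row 1: subtract -1×row0 = (0, 15/4)
step 2: normalize row 1 (÷15/4) = (0, 1)
  row 0: subtract -1/4×row1 = (1, 0)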